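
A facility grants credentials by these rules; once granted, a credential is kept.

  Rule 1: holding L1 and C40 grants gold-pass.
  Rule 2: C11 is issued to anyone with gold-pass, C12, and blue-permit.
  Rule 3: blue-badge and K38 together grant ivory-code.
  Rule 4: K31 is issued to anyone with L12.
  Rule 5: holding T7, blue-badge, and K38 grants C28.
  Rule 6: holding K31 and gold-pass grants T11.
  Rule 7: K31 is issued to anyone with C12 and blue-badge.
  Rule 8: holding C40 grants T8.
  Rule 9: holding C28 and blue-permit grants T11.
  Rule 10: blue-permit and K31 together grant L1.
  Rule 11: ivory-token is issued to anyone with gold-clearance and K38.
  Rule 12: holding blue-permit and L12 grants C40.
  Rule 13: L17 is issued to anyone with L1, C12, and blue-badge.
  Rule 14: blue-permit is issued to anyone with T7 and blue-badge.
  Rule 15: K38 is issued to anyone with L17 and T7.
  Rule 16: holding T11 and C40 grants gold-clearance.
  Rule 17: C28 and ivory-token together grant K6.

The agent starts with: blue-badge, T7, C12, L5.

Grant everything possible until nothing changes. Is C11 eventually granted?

No

C11 would need gold-pass, C12, and blue-permit (Rule 2), but gold-pass is never granted.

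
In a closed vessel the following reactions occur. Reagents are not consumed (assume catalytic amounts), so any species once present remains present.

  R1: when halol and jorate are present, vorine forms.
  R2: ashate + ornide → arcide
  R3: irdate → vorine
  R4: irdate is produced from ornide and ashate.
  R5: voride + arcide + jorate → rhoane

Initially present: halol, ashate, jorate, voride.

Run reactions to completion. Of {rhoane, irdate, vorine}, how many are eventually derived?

halol and jorate present → vorine forms (R1).
rhoane would need voride, arcide, and jorate (R5), but arcide never forms.
irdate would need ornide and ashate (R4), but ornide never forms.
vorine: reached.
Reached: vorine — 1 of the 3.

1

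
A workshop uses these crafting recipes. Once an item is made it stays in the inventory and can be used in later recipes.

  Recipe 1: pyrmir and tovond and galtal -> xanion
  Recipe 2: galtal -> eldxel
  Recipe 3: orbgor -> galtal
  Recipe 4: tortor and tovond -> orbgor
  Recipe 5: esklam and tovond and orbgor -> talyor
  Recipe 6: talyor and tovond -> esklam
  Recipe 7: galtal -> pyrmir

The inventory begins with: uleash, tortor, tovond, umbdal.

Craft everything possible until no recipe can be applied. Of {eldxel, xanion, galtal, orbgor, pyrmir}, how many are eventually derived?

5

tortor and tovond -> orbgor (Recipe 4).
orbgor -> galtal (Recipe 3).
Using Recipe 2, galtal makes eldxel.
Using Recipe 7, galtal makes pyrmir.
pyrmir and tovond and galtal -> xanion (Recipe 1).
eldxel: reached.
xanion: reached.
galtal: reached.
orbgor: reached.
pyrmir: reached.
All 5 are reached.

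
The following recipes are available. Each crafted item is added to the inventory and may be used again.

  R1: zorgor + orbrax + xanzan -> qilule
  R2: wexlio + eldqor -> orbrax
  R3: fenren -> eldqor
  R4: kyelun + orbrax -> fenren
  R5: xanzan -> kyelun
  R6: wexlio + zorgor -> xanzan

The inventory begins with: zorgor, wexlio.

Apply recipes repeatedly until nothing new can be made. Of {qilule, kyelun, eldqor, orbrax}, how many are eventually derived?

1

wexlio + zorgor -> xanzan (R6).
xanzan -> kyelun (R5).
qilule would need zorgor, orbrax, and xanzan (R1), but orbrax is never obtained.
kyelun: reached.
eldqor would need fenren (R3), but fenren is never obtained.
orbrax would need wexlio and eldqor (R2), but eldqor is never obtained.
Reached: kyelun — 1 of the 4.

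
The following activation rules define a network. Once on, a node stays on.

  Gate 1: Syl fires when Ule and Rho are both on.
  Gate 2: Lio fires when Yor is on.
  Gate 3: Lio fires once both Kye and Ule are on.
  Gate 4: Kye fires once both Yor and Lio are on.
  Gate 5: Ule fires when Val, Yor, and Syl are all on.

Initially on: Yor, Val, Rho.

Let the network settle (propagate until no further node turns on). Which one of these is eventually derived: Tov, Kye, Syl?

Kye

Yor is on, so Lio fires (Gate 2).
Yor and Lio are on, so Kye fires (Gate 4).
Syl would need Ule and Rho (Gate 1), but Ule never turns on. No rule produces Tov, and it is not given.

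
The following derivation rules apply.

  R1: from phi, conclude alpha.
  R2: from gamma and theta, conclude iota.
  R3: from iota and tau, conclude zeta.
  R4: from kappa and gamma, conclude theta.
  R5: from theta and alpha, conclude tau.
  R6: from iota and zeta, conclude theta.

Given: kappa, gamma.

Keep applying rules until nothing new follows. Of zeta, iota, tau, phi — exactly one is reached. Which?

From kappa and gamma, R4 gives theta.
From gamma and theta, R2 gives iota.
zeta would need iota and tau (R3), but tau is never established. tau would need theta and alpha (R5), but alpha is never established. No rule produces phi, and it is not given.

iota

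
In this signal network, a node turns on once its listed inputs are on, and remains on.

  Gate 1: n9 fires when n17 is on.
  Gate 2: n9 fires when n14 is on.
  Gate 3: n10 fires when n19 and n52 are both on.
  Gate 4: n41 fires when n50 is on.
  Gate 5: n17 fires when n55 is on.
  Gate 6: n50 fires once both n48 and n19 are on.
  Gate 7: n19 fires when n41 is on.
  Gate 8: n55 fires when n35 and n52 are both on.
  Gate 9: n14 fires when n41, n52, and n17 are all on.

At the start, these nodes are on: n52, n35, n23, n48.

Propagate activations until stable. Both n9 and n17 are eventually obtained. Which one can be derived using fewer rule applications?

n17

n17: n35 and n52 are on, so n55 fires (Gate 8). n55 is on, so n17 fires (Gate 5). [2 rule applications]
n9: Gate 8: n35 and n52 on → n55 on. Gate 5: n55 on → n17 on. n17 is on, so n9 fires (Gate 1). [3 rule applications]
n17 needs fewer.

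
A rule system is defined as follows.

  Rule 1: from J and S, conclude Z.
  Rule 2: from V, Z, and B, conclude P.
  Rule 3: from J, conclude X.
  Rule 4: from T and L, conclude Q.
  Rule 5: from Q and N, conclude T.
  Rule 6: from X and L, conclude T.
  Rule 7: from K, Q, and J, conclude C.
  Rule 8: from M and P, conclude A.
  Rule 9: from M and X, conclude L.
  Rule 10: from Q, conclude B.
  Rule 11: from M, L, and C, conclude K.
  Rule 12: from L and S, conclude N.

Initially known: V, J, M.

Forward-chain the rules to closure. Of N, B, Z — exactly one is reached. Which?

B

J holds, so X follows (Rule 3).
From M and X, Rule 9 gives L.
From X and L, Rule 6 gives T.
T and L hold, so Q follows (Rule 4).
From Q, Rule 10 gives B.
N would need L and S (Rule 12), but S is never established. Z would need J and S (Rule 1), but S is never established.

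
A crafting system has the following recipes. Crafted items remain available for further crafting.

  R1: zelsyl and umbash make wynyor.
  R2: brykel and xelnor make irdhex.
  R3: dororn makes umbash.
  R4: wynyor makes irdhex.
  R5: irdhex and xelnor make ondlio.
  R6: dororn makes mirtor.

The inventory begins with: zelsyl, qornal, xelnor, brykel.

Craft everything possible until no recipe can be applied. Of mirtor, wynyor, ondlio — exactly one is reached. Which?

brykel and xelnor → irdhex (R2).
Using R5, irdhex and xelnor make ondlio.
wynyor would need zelsyl and umbash (R1), but umbash is never obtained. mirtor would need dororn (R6), but dororn is never obtained.

ondlio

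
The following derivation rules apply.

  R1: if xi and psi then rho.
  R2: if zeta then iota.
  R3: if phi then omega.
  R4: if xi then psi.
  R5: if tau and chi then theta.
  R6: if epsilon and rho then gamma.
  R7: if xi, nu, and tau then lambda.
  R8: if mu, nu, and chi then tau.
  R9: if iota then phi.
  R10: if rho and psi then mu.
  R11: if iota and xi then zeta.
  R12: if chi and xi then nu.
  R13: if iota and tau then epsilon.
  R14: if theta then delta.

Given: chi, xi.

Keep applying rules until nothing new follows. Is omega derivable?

omega would need phi (R3), but phi is never established.

No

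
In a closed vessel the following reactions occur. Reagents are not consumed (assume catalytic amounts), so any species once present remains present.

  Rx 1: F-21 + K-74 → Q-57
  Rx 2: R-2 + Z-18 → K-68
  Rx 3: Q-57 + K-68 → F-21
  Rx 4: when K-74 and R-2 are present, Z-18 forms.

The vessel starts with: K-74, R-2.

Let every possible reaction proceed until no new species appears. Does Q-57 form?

No

Q-57 would need F-21 and K-74 (Rx 1), but F-21 never forms.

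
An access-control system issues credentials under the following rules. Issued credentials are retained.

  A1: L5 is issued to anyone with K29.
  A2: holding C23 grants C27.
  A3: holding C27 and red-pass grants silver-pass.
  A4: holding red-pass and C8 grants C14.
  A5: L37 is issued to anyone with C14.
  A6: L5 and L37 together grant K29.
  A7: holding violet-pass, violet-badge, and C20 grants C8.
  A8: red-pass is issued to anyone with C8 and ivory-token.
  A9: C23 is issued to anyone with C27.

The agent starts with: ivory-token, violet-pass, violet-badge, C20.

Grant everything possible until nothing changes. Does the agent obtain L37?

Yes

Holding violet-pass, violet-badge, and C20 grants C8 (A7).
Holding C8 and ivory-token grants red-pass (A8).
Holding red-pass and C8 grants C14 (A4).
Holding C14 grants L37 (A5).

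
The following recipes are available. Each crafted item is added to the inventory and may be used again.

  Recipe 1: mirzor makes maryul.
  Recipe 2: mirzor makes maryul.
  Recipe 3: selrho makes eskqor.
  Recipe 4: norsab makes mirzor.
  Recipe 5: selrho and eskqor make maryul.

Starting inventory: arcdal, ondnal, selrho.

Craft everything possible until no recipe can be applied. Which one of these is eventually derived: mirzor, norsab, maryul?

selrho → eskqor (Recipe 3).
selrho and eskqor → maryul (Recipe 5).
mirzor would need norsab (Recipe 4), but norsab is never obtained. No rule produces norsab, and it is not given.

maryul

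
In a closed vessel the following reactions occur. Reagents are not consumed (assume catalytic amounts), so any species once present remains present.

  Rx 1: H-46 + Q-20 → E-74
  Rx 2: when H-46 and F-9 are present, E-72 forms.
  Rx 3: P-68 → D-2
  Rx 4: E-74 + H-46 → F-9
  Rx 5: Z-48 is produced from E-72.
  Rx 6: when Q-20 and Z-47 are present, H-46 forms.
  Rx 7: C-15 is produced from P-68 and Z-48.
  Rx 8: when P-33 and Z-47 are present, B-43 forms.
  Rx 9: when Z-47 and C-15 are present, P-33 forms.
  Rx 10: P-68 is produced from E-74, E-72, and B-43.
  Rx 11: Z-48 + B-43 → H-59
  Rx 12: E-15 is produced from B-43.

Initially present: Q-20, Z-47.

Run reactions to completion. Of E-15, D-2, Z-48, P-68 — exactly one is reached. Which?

Z-48

Q-20 and Z-47 present → H-46 forms (Rx 6).
H-46 and Q-20 present → E-74 forms (Rx 1).
E-74 and H-46 present → F-9 forms (Rx 4).
H-46 and F-9 present → E-72 forms (Rx 2).
E-72 present → Z-48 forms (Rx 5).
P-68 would need E-74, E-72, and B-43 (Rx 10), but B-43 never forms. D-2 would need P-68 (Rx 3), but P-68 never forms. E-15 would need B-43 (Rx 12), but B-43 never forms.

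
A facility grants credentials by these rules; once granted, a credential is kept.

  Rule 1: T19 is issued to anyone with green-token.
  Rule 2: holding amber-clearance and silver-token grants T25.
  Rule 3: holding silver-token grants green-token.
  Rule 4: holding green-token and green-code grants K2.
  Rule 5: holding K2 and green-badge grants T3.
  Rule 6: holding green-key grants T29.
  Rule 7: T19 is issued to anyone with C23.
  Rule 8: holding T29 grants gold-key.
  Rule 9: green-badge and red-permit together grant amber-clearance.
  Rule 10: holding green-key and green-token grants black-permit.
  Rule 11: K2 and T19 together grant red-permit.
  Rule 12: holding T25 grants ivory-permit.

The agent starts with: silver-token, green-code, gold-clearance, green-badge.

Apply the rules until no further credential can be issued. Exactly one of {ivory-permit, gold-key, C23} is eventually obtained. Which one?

ivory-permit

Holding silver-token grants green-token (Rule 3).
Holding green-token and green-code grants K2 (Rule 4).
Holding green-token grants T19 (Rule 1).
Holding K2 and T19 grants red-permit (Rule 11).
Holding green-badge and red-permit grants amber-clearance (Rule 9).
Holding amber-clearance and silver-token grants T25 (Rule 2).
Holding T25 grants ivory-permit (Rule 12).
gold-key would need T29 (Rule 8), but T29 is never granted. No rule produces C23, and it is not given.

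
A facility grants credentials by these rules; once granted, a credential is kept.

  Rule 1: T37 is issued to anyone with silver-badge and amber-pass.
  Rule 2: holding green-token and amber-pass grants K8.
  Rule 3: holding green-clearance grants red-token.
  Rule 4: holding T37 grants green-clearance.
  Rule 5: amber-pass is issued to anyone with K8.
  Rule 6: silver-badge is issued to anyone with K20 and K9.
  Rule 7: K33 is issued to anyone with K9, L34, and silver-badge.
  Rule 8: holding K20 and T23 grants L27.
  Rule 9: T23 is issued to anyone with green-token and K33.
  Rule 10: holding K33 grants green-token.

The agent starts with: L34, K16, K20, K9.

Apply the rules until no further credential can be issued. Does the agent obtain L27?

Holding K20 and K9 grants silver-badge (Rule 6).
Holding K9, L34, and silver-badge grants K33 (Rule 7).
Holding K33 grants green-token (Rule 10).
Holding green-token and K33 grants T23 (Rule 9).
Holding K20 and T23 grants L27 (Rule 8).

Yes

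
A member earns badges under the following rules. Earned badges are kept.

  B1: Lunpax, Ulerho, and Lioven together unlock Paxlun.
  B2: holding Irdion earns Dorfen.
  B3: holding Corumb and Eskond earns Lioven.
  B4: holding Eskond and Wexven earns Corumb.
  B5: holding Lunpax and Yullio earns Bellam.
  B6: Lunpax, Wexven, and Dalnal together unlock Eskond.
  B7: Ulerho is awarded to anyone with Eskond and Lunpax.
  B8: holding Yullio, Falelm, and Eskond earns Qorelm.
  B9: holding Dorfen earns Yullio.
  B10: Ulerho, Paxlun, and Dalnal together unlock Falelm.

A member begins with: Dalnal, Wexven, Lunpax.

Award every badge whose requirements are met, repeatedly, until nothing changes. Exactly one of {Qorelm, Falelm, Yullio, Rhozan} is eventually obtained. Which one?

Falelm

With Lunpax, Wexven, and Dalnal, Eskond is earned (B6).
With Eskond and Lunpax, Ulerho is earned (B7).
With Eskond and Wexven, Corumb is earned (B4).
With Corumb and Eskond, Lioven is earned (B3).
With Lunpax, Ulerho, and Lioven, Paxlun is earned (B1).
With Ulerho, Paxlun, and Dalnal, Falelm is earned (B10).
No rule produces Rhozan, and it is not given. Yullio would need Dorfen (B9), but Dorfen is never earned. Qorelm would need Yullio, Falelm, and Eskond (B8), but Yullio is never earned.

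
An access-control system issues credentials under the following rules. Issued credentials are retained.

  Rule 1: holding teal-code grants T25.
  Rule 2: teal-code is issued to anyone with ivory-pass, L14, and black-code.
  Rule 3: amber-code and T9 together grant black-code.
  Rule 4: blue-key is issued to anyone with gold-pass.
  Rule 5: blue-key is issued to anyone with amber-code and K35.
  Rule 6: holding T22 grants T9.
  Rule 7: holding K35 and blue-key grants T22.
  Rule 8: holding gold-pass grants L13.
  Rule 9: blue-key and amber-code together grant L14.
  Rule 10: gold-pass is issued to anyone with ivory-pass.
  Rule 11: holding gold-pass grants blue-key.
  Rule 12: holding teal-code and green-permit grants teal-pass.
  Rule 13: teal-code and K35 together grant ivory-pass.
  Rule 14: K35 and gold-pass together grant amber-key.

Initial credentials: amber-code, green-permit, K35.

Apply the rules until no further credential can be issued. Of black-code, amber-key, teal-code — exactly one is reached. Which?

black-code

Holding amber-code and K35 grants blue-key (Rule 5).
Holding K35 and blue-key grants T22 (Rule 7).
Holding T22 grants T9 (Rule 6).
Holding amber-code and T9 grants black-code (Rule 3).
amber-key would need K35 and gold-pass (Rule 14), but gold-pass is never granted. teal-code would need ivory-pass, L14, and black-code (Rule 2), but ivory-pass is never granted.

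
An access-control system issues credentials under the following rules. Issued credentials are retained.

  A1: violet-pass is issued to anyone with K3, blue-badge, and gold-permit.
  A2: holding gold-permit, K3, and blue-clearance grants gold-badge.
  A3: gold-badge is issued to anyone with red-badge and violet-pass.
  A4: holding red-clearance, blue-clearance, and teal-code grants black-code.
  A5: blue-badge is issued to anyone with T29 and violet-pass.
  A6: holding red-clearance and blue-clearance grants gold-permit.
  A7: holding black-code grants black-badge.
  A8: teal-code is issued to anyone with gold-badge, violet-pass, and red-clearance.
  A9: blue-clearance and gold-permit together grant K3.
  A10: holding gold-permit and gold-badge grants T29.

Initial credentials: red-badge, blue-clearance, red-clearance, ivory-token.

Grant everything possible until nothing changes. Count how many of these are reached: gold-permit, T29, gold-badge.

3

Holding red-clearance and blue-clearance grants gold-permit (A6).
Holding blue-clearance and gold-permit grants K3 (A9).
Holding gold-permit, K3, and blue-clearance grants gold-badge (A2).
Holding gold-permit and gold-badge grants T29 (A10).
gold-permit: reached.
T29: reached.
gold-badge: reached.
All 3 are reached.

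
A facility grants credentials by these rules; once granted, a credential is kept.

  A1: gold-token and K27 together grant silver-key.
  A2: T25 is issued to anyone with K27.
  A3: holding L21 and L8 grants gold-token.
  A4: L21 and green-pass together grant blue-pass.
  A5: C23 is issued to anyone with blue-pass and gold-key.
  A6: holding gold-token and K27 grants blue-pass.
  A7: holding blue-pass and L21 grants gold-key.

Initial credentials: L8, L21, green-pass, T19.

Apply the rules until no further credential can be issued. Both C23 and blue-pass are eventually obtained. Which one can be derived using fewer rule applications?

blue-pass

blue-pass: Holding L21 and green-pass grants blue-pass (A4). [1 rule application]
C23: Holding L21 and green-pass grants blue-pass (A4). Holding blue-pass and L21 grants gold-key (A7). Holding blue-pass and gold-key grants C23 (A5). [3 rule applications]
blue-pass needs fewer.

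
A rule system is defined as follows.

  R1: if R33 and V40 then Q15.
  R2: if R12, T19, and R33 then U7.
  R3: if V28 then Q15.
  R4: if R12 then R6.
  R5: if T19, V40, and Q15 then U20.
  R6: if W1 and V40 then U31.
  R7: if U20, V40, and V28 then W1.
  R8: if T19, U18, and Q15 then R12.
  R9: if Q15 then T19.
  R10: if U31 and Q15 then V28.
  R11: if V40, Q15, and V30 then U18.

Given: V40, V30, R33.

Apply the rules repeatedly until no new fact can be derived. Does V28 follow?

V28 would need U31 and Q15 (R10), but U31 is never established.

No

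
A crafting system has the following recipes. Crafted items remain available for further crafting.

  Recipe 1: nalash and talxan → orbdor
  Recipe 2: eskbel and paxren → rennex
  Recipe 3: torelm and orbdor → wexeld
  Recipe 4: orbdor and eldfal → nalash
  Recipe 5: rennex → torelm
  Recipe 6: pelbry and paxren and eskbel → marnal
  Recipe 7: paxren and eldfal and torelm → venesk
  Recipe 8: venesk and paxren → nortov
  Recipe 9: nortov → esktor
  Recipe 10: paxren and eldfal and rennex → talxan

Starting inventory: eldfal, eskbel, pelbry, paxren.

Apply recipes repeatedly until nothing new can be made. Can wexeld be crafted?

No

wexeld would need torelm and orbdor (Recipe 3), but orbdor is never obtained.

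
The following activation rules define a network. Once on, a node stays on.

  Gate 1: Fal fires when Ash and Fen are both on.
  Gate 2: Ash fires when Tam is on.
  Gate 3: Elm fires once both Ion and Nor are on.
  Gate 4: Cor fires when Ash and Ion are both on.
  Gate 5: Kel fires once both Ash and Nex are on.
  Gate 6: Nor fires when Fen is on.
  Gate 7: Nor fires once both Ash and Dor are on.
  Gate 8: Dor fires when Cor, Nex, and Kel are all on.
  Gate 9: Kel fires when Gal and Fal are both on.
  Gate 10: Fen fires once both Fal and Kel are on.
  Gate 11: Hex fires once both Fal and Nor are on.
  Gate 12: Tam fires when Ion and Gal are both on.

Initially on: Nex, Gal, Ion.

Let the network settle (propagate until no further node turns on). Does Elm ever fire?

Yes

Ion and Gal are on, so Tam fires (Gate 12).
Gate 2: Tam on → Ash on.
Ash and Ion are on, so Cor fires (Gate 4).
Ash and Nex are on, so Kel fires (Gate 5).
Cor, Nex, and Kel are on, so Dor fires (Gate 8).
Gate 7: Ash and Dor on → Nor on.
Gate 3: Ion and Nor on → Elm on.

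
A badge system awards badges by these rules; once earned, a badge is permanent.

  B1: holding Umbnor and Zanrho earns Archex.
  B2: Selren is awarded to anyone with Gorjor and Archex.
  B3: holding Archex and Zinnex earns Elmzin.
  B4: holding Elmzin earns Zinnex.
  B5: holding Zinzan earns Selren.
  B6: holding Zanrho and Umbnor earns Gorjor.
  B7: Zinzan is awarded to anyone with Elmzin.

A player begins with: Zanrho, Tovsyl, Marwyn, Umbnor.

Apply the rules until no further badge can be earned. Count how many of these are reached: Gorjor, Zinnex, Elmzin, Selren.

2

With Umbnor and Zanrho, Archex is earned (B1).
With Zanrho and Umbnor, Gorjor is earned (B6).
With Gorjor and Archex, Selren is earned (B2).
Gorjor: reached.
Zinnex would need Elmzin (B4), but Elmzin is never earned.
Elmzin would need Archex and Zinnex (B3), but Zinnex is never earned.
Selren: reached.
Reached: Gorjor and Selren — 2 of the 4.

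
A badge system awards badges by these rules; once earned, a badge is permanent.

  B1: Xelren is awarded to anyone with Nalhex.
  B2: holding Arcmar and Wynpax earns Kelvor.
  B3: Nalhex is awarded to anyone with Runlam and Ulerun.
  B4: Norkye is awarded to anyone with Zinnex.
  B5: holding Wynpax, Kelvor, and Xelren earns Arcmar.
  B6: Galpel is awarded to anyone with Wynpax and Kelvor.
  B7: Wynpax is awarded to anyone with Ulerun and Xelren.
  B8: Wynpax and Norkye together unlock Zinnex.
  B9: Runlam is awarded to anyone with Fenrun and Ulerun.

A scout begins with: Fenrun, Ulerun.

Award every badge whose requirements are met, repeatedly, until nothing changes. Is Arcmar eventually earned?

Arcmar would need Wynpax, Kelvor, and Xelren (B5), but Kelvor is never earned.

No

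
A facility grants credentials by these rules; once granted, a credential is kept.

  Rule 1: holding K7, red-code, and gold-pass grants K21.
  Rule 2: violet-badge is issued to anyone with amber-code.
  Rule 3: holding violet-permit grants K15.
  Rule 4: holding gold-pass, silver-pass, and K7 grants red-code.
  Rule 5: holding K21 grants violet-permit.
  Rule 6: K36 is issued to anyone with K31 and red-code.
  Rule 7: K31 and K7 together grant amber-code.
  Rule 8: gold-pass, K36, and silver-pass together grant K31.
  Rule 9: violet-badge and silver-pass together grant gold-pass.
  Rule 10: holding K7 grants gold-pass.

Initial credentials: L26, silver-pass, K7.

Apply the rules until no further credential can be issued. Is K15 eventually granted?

Holding K7 grants gold-pass (Rule 10).
Holding gold-pass, silver-pass, and K7 grants red-code (Rule 4).
Holding K7, red-code, and gold-pass grants K21 (Rule 1).
Holding K21 grants violet-permit (Rule 5).
Holding violet-permit grants K15 (Rule 3).

Yes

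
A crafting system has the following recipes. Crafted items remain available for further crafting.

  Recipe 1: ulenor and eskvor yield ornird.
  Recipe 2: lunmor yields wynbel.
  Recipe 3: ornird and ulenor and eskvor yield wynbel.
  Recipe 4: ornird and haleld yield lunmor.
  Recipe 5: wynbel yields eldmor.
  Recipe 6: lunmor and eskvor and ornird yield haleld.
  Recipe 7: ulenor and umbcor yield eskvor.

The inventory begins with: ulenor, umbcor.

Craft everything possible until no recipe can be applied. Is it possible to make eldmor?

Yes

ulenor and umbcor → eskvor (Recipe 7).
Using Recipe 1, ulenor and eskvor make ornird.
ornird and ulenor and eskvor → wynbel (Recipe 3).
Using Recipe 5, wynbel makes eldmor.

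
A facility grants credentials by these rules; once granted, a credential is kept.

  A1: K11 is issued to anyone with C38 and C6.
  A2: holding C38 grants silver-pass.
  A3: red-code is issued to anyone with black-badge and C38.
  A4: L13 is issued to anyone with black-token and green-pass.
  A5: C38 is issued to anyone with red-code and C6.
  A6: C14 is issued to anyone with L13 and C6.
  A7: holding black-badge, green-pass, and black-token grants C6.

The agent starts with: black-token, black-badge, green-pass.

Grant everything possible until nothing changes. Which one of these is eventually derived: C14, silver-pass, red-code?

Holding black-badge, green-pass, and black-token grants C6 (A7).
Holding black-token and green-pass grants L13 (A4).
Holding L13 and C6 grants C14 (A6).
silver-pass would need C38 (A2), but C38 is never granted. red-code would need black-badge and C38 (A3), but C38 is never granted.

C14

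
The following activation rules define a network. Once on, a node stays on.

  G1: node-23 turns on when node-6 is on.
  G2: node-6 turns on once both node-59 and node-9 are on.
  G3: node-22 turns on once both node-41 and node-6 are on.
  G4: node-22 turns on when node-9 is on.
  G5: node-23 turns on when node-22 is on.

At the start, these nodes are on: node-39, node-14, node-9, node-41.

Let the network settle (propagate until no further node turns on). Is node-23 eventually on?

node-9 is on, so node-22 turns on (G4).
node-22 is on, so node-23 turns on (G5).

Yes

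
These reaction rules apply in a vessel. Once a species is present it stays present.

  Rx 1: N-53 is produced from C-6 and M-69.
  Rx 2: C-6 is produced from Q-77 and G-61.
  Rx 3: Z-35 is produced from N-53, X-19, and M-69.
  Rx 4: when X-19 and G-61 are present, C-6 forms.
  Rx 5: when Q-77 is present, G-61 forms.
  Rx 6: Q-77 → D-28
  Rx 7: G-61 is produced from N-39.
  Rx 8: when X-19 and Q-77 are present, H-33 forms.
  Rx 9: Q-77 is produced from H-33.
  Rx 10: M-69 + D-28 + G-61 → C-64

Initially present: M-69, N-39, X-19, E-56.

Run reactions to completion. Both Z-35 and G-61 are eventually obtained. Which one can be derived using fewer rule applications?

G-61

G-61: N-39 present → G-61 forms (Rx 7). [1 rule application]
Z-35: N-39 present → G-61 forms (Rx 7). X-19 and G-61 present → C-6 forms (Rx 4). C-6 and M-69 present → N-53 forms (Rx 1). N-53, X-19, and M-69 present → Z-35 forms (Rx 3). [4 rule applications]
G-61 needs fewer.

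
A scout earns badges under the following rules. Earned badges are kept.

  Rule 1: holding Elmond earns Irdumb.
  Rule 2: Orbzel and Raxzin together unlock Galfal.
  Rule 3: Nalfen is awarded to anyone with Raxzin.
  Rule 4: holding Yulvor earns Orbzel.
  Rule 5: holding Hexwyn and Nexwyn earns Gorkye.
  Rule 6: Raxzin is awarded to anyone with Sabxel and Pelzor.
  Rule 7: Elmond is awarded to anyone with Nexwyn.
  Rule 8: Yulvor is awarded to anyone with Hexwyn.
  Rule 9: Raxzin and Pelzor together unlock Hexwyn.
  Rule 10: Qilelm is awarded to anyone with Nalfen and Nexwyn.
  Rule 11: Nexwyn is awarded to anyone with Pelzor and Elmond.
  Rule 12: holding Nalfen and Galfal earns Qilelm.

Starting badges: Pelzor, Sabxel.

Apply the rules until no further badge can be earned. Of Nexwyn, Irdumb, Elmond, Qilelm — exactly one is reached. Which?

Qilelm

With Sabxel and Pelzor, Raxzin is earned (Rule 6).
With Raxzin and Pelzor, Hexwyn is earned (Rule 9).
With Raxzin, Nalfen is earned (Rule 3).
With Hexwyn, Yulvor is earned (Rule 8).
With Yulvor, Orbzel is earned (Rule 4).
With Orbzel and Raxzin, Galfal is earned (Rule 2).
With Nalfen and Galfal, Qilelm is earned (Rule 12).
Irdumb would need Elmond (Rule 1), but Elmond is never earned. Elmond would need Nexwyn (Rule 7), but Nexwyn is never earned. Nexwyn would need Pelzor and Elmond (Rule 11), but Elmond is never earned.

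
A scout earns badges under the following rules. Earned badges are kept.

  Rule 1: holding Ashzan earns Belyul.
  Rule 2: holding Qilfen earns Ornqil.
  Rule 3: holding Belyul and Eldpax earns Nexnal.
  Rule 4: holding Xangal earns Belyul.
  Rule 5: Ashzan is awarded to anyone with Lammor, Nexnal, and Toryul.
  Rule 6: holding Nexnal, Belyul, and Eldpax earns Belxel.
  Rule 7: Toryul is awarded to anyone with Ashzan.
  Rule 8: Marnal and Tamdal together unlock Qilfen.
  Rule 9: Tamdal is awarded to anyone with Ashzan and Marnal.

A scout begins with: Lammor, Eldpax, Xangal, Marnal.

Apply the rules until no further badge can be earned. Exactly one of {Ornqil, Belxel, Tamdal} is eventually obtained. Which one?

With Xangal, Belyul is earned (Rule 4).
With Belyul and Eldpax, Nexnal is earned (Rule 3).
With Nexnal, Belyul, and Eldpax, Belxel is earned (Rule 6).
Tamdal would need Ashzan and Marnal (Rule 9), but Ashzan is never earned. Ornqil would need Qilfen (Rule 2), but Qilfen is never earned.

Belxel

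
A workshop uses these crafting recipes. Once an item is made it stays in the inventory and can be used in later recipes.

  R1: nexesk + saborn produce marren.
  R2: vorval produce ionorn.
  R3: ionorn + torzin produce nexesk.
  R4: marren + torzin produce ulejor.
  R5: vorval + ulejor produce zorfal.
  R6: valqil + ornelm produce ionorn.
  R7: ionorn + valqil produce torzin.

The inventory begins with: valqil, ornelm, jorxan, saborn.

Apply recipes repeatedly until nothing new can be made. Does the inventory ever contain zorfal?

No

zorfal would need vorval and ulejor (R5), but vorval is never obtained.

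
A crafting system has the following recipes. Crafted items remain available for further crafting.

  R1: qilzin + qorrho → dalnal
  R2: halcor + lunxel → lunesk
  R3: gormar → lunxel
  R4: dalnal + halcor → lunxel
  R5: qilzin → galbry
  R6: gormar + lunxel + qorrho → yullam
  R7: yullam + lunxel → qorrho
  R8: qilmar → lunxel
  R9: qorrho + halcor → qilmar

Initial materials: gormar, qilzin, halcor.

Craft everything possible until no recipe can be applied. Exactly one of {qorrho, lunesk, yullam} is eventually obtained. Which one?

lunesk

gormar → lunxel (R3).
halcor + lunxel → lunesk (R2).
yullam would need gormar, lunxel, and qorrho (R6), but qorrho is never obtained. qorrho would need yullam and lunxel (R7), but yullam is never obtained.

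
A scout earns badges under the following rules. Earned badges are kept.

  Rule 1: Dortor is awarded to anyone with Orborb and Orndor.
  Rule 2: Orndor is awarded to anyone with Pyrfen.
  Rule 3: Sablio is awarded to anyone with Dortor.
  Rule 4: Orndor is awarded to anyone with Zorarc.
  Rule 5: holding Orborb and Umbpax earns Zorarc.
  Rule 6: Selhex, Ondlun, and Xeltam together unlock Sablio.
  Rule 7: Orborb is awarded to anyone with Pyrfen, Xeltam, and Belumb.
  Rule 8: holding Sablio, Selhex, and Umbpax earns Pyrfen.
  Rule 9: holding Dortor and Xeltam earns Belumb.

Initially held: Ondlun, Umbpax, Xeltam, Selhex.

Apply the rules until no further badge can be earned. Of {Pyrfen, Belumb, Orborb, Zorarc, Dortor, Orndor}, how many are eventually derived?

With Selhex, Ondlun, and Xeltam, Sablio is earned (Rule 6).
With Sablio, Selhex, and Umbpax, Pyrfen is earned (Rule 8).
With Pyrfen, Orndor is earned (Rule 2).
Pyrfen: reached.
Belumb would need Dortor and Xeltam (Rule 9), but Dortor is never earned.
Orborb would need Pyrfen, Xeltam, and Belumb (Rule 7), but Belumb is never earned.
Zorarc would need Orborb and Umbpax (Rule 5), but Orborb is never earned.
Dortor would need Orborb and Orndor (Rule 1), but Orborb is never earned.
Orndor: reached.
Reached: Pyrfen and Orndor — 2 of the 6.

2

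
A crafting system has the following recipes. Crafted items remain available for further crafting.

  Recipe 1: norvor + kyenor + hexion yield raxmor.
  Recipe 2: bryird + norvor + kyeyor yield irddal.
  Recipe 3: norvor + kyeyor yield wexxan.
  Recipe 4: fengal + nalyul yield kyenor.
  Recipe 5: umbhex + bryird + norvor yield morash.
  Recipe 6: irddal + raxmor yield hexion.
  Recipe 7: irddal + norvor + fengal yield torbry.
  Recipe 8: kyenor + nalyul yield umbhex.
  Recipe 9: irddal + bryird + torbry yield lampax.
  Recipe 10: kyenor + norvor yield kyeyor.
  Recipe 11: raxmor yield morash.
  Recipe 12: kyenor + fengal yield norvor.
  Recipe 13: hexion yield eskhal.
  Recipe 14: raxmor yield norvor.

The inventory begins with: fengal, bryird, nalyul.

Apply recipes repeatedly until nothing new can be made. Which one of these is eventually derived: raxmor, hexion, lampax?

lampax

fengal + nalyul → kyenor (Recipe 4).
kyenor + fengal → norvor (Recipe 12).
kyenor + norvor → kyeyor (Recipe 10).
bryird + norvor + kyeyor → irddal (Recipe 2).
irddal + norvor + fengal → torbry (Recipe 7).
Using Recipe 9, irddal, bryird, and torbry make lampax.
raxmor would need norvor, kyenor, and hexion (Recipe 1), but hexion is never obtained. hexion would need irddal and raxmor (Recipe 6), but raxmor is never obtained.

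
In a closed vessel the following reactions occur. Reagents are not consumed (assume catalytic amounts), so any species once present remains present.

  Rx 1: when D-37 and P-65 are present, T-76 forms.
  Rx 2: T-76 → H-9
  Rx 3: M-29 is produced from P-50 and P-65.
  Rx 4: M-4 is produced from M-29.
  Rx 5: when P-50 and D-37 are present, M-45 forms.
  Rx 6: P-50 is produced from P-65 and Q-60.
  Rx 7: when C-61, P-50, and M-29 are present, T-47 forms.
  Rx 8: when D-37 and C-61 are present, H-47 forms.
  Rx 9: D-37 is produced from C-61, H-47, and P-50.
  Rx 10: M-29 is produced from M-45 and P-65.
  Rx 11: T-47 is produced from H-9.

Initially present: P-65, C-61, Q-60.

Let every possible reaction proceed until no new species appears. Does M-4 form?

P-65 and Q-60 present → P-50 forms (Rx 6).
P-50 and P-65 present → M-29 forms (Rx 3).
M-29 present → M-4 forms (Rx 4).

Yes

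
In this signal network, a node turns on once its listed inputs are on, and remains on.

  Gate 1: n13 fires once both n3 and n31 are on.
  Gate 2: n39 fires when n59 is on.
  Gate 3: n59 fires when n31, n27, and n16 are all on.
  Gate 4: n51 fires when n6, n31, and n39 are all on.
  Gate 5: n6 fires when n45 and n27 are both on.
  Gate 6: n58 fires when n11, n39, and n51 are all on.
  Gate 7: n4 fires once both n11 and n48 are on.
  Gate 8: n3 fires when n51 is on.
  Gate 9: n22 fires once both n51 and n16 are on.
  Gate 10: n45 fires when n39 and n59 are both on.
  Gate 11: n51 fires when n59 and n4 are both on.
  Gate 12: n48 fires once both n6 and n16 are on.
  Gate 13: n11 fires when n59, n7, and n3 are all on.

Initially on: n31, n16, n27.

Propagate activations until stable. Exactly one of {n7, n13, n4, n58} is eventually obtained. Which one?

n13

Gate 3: n31, n27, and n16 on → n59 on.
Gate 2: n59 on → n39 on.
n39 and n59 are on, so n45 fires (Gate 10).
n45 and n27 are on, so n6 fires (Gate 5).
n6, n31, and n39 are on, so n51 fires (Gate 4).
n51 is on, so n3 fires (Gate 8).
n3 and n31 are on, so n13 fires (Gate 1).
n4 would need n11 and n48 (Gate 7), but n11 never turns on. n58 would need n11, n39, and n51 (Gate 6), but n11 never turns on. No rule produces n7, and it is not given.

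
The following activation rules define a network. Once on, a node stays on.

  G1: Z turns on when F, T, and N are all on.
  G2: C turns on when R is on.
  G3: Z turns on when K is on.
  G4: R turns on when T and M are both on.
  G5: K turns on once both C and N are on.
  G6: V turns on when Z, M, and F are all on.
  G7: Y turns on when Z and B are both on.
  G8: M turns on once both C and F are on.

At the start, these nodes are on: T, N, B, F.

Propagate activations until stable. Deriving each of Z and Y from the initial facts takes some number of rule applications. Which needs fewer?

Z: F, T, and N are on, so Z turns on (G1). [1 rule application]
Y: G1: F, T, and N on → Z on. G7: Z and B on → Y on. [2 rule applications]
Z needs fewer.

Z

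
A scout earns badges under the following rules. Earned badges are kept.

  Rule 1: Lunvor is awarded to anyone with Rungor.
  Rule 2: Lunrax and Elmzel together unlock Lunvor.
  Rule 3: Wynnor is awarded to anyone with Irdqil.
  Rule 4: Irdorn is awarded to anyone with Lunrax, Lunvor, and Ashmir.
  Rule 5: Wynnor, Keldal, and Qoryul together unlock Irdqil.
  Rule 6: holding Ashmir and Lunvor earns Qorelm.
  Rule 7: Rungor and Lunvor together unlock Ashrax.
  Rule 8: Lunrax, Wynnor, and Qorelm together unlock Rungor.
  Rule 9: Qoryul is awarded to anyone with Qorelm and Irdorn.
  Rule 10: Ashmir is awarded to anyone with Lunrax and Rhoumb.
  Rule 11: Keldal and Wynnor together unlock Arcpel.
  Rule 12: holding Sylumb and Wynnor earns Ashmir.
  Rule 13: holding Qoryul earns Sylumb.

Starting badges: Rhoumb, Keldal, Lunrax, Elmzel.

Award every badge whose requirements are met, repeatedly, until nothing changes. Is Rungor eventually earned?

Rungor would need Lunrax, Wynnor, and Qorelm (Rule 8), but Wynnor is never earned.

No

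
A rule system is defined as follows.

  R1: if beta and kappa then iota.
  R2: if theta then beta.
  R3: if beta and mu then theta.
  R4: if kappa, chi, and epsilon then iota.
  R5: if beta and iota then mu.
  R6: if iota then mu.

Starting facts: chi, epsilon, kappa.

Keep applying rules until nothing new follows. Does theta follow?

No

theta would need beta and mu (R3), but beta is never established.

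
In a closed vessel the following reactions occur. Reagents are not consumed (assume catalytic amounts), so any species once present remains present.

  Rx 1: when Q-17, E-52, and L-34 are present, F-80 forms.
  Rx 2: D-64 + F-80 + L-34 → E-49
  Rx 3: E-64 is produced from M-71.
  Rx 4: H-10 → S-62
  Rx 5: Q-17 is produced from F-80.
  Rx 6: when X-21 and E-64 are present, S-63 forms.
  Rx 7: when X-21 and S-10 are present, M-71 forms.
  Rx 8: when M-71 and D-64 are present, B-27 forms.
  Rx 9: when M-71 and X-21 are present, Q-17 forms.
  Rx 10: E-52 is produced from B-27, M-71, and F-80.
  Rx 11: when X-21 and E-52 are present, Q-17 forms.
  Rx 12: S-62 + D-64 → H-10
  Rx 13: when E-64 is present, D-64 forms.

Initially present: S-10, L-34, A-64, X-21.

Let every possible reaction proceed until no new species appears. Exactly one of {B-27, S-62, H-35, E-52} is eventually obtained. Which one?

X-21 and S-10 present → M-71 forms (Rx 7).
M-71 present → E-64 forms (Rx 3).
E-64 present → D-64 forms (Rx 13).
M-71 and D-64 present → B-27 forms (Rx 8).
E-52 would need B-27, M-71, and F-80 (Rx 10), but F-80 never forms. S-62 would need H-10 (Rx 4), but H-10 never forms. No rule produces H-35, and it is not given.

B-27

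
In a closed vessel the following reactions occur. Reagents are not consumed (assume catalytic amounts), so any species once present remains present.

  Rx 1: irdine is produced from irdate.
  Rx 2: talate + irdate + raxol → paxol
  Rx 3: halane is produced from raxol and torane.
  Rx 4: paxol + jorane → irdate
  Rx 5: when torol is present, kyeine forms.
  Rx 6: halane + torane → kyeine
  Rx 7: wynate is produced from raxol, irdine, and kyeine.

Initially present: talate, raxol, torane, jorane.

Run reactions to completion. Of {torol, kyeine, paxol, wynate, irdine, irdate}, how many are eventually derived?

1

raxol and torane present → halane forms (Rx 3).
halane and torane present → kyeine forms (Rx 6).
No rule produces torol, and it is not given.
kyeine: reached.
paxol would need talate, irdate, and raxol (Rx 2), but irdate never forms.
wynate would need raxol, irdine, and kyeine (Rx 7), but irdine never forms.
irdine would need irdate (Rx 1), but irdate never forms.
irdate would need paxol and jorane (Rx 4), but paxol never forms.
Reached: kyeine — 1 of the 6.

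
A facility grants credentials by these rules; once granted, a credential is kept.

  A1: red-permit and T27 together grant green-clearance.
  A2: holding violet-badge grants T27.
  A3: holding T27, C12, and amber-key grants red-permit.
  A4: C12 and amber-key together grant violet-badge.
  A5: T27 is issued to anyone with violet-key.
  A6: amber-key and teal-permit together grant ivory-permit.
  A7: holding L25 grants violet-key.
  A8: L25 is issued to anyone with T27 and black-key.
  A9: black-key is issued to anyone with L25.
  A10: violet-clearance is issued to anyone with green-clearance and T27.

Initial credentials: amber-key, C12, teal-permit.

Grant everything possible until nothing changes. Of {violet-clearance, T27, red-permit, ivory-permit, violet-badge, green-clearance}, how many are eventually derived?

Holding C12 and amber-key grants violet-badge (A4).
Holding amber-key and teal-permit grants ivory-permit (A6).
Holding violet-badge grants T27 (A2).
Holding T27, C12, and amber-key grants red-permit (A3).
Holding red-permit and T27 grants green-clearance (A1).
Holding green-clearance and T27 grants violet-clearance (A10).
violet-clearance: reached.
T27: reached.
red-permit: reached.
ivory-permit: reached.
violet-badge: reached.
green-clearance: reached.
All 6 are reached.

6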